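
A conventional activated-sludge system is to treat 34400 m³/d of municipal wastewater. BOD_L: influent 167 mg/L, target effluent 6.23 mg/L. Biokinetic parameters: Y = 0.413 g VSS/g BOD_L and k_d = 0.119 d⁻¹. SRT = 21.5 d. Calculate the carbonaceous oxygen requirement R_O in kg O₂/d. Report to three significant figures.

R_O ≈ 4620 kg O₂/d

The observed yield is Y_obs = Y/(1 + k_d·θ_c) = 0.413 / (1 + 0.119 × 21.5) = 0.413 / 3.558 = 0.1161 g VSS per g BOD_L removed.
ΔS = 167 − 6.23 = 160.8 mg/L, so the substrate removal rate is 34400 × 160.8/1000 = 5530 kg BOD_L/d.
Biomass synthesised: P_X = Y_obs × 5530 = 641.9 kg VSS/d.
Carbonaceous O₂ demand = substrate oxidised − cell-mass equivalent = 5530 − 1.42 × 641.9 = 4619 kg O₂/d.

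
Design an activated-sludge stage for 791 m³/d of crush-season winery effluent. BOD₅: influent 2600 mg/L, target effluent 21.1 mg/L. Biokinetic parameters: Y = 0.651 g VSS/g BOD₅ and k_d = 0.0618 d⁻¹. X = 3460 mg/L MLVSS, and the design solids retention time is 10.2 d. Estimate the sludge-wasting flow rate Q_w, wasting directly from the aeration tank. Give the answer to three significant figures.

Q_w ≈ 235 m³/d

Steady-state biomass mass balance: V·X·(1 + k_d·θ_c) = Y·Q·(S₀ − S)·θ_c, so V = 0.651 × 791 × (2600 − 21.1) × 10.2 / [3460 × (1 + 0.0618 × 10.2)] = 1.35×10^7 / 5641 = 2401 m³.
With mixed-liquor wasting, θ_c = V/Q_w, so Q_w = V/θ_c = 2401/10.2 = 235.4 m³/d.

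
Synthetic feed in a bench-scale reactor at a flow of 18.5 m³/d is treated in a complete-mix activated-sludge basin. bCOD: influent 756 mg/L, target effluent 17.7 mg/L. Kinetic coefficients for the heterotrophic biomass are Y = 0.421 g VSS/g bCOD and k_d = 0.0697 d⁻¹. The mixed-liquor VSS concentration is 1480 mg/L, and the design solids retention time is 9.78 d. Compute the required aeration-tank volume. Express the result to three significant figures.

V ≈ 22.6 m³

From the SRT design equation V = Y Q (S₀−S) θ_c / [X (1 + k_d θ_c)] = 0.421 × 18.5 × (756 − 17.7) × 9.78 / [1480 × (1 + 0.0697 × 9.78)] = 5.62×10^4 / 2489 = 22.60 m³.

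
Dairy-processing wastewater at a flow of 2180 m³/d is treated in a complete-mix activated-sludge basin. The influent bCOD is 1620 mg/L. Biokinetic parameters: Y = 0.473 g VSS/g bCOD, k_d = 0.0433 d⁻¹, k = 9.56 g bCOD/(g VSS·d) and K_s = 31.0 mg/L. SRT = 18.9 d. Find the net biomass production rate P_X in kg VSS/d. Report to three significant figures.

For a completely mixed reactor with recycle the Lawrence–McCarty relation gives S = K_s·(1 + k_d·θ_c) / [θ_c·(Y·k − k_d) − 1] = 31.0 × (1 + 0.0433 × 18.9) / [18.9 × (0.473 × 9.56 − 0.0433) − 1] = 56.37 / 83.65 = 0.6739 mg/L.
The observed yield is Y_obs = Y/(1 + k_d·θ_c) = 0.473 / (1 + 0.0433 × 18.9) = 0.473 / 1.818 = 0.2601 g VSS per g bCOD removed.
Q·(S₀ − S) = 2180 × (1620 − 0.674) × 10⁻³ = 3530 kg/d removed.
Biomass produced: P_X = Y_obs·Q·ΔS = 0.2601 × 3530 ≈ 918.3 kg VSS/d.

P_X ≈ 918 kg VSS/d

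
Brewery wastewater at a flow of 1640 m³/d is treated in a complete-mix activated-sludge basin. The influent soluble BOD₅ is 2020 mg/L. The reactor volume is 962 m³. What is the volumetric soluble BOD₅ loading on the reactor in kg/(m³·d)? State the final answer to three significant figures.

Applied soluble BOD₅ load per unit volume = Q·S₀/V = (1640 × 2020/1000)/962.0 = 3.444 kg soluble BOD₅·m⁻³·d⁻¹.

L_v ≈ 3.44 kg soluble BOD₅/(m³·d)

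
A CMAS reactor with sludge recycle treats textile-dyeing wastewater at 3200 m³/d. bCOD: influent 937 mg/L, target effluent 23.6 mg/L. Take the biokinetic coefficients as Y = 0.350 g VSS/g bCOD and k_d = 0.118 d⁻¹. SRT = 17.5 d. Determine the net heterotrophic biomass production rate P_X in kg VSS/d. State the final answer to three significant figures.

Correct the yield for decay: Y_obs = Y/(1 + k_d θ_c) = 0.350 / (1 + 0.118 × 17.5) = 0.350 / 3.065 = 0.1142.
Q·(S₀ − S) = 3200 × (937 − 23.6) × 10⁻³ = 2923 kg/d removed.
So the net sludge growth is P_X = 0.1142 × 2923 = 333.8 kg VSS/d.

P_X ≈ 334 kg VSS/d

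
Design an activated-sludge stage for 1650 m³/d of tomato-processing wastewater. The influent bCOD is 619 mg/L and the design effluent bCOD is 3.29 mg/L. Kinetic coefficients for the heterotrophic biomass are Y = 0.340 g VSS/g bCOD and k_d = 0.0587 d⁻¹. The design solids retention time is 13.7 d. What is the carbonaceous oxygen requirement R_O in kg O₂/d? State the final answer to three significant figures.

Y_obs = Y / (1 + k_d θ_c) = 0.340 / (1 + 0.0587 × 13.7) = 0.340 / 1.804 = 0.1885.
Q·(S₀ − S) = 1650 × (619 − 3.29) × 10⁻³ = 1016 kg/d removed.
P_X = Y_obs·Q·(S₀ − S) = 0.1885 × 1016 = 191.5 kg VSS/d.
Carbonaceous O₂ demand = substrate oxidised − cell-mass equivalent = 1016 − 1.42 × 191.5 = 744.1 kg O₂/d.

R_O ≈ 744 kg O₂/d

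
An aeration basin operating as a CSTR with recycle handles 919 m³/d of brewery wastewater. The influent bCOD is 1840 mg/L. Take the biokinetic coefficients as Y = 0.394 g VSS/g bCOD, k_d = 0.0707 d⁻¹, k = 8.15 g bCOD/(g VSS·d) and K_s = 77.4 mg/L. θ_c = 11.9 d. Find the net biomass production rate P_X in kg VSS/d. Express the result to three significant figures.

Effluent substrate depends only on kinetics and SRT: S = K_s(1 + k_d θ_c) / [θ_c(Yk − k_d) − 1] = 77.4 × (1 + 0.0707 × 11.9) / [11.9 × (0.394 × 8.15 − 0.0707) − 1] = 142.5 / 36.37 = 3.919 mg/L.
Y_obs = Y / (1 + k_d θ_c) = 0.394 / (1 + 0.0707 × 11.9) = 0.394 / 1.841 = 0.2140.
Q·(S₀ − S) = 919 × (1840 − 3.92) × 10⁻³ = 1687 kg/d removed.
P_X = Y_obs · Q(S₀ − S) = 0.2140 × 1687 = 361.1 kg VSS/d.

P_X ≈ 361 kg VSS/d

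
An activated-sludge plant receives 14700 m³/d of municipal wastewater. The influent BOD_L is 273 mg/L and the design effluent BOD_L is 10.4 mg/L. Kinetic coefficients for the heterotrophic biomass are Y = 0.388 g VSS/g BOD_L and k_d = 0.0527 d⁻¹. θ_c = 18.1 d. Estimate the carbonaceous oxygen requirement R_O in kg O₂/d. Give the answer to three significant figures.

The observed yield is Y_obs = Y/(1 + k_d·θ_c) = 0.388 / (1 + 0.0527 × 18.1) = 0.388 / 1.954 = 0.1986 g VSS per g BOD_L removed.
Substrate removed = Q·(S₀ − S) = 14700 m³/d × (273 − 10.4) g/m³ = 3.86×10^6 g/d = 3860 kg/d.
P_X = Y_obs·Q·(S₀ − S) = 0.1986 × 3860 = 766.6 kg VSS/d.
R_O = Q·ΔS − 1.42 P_X = 3860 − 1089 = 2772 kg O₂/d.

R_O ≈ 2770 kg O₂/d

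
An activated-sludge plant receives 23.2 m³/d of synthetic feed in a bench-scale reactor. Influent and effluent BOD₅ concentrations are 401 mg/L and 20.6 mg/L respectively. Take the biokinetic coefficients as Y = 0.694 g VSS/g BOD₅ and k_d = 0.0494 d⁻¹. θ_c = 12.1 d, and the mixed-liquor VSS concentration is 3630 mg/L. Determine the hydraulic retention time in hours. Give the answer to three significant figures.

Rearranging the biomass balance for a CMAS with decay, V = Y·Q·ΔS·θ_c / [X·(1+k_d θ_c)] = 0.694 × 23.2 × (401 − 20.6) × 12.1 / [3630 × (1 + 0.0494 × 12.1)] = 7.41×10^4 / 5800 = 12.78 m³.
Hydraulic retention time τ = V/Q = 12.78 / 23.2 = 0.5508 d = 13.22 h.

τ ≈ 13.2 h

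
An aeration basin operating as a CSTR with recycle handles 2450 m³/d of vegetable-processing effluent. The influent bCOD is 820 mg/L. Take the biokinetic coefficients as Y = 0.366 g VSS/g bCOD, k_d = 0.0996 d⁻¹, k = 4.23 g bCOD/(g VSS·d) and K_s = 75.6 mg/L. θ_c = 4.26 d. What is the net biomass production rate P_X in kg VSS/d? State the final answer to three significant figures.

P_X ≈ 503 kg VSS/d

From the Monod/SRT balance for a CMAS, S = K_s·(1+k_d θ_c)/[θ_c·(Y k − k_d) − 1] = 75.6 × (1 + 0.0996 × 4.26) / [4.26 × (0.366 × 4.23 − 0.0996) − 1] = 107.7 / 5.171 = 20.82 mg/L.
Correct the yield for decay: Y_obs = Y/(1 + k_d θ_c) = 0.366 / (1 + 0.0996 × 4.26) = 0.366 / 1.424 = 0.2570.
ΔS = 820 − 20.8 = 799.2 mg/L, so the substrate removal rate is 2450 × 799.2/1000 = 1958 kg bCOD/d.
So the net sludge growth is P_X = 0.2570 × 1958 = 503.2 kg VSS/d.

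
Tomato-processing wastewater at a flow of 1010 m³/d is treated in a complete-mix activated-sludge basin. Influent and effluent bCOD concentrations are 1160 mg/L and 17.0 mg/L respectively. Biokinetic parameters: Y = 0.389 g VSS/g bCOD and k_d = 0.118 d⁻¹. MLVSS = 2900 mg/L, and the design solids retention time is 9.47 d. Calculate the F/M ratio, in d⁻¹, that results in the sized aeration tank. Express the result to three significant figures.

From the SRT design equation V = Y Q (S₀−S) θ_c / [X (1 + k_d θ_c)] = 0.389 × 1010 × (1160 − 17.0) × 9.47 / [2900 × (1 + 0.118 × 9.47)] = 4.25×10^6 / 6141 = 692.6 m³.
F/M = Q·S₀ / (V·X) = 1010 × 1160 / (692.6 × 2900) = 0.5833 g bCOD·(g VSS·d)⁻¹.

F/M ≈ 0.583 d⁻¹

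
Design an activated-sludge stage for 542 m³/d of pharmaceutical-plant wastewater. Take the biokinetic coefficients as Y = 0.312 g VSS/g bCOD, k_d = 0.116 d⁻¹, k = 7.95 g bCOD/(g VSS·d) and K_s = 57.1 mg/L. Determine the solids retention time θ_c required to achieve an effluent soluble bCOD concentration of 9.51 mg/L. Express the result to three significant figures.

At the target effluent, Y k S/(K_s+S) = 0.312×7.95×9.51/66.61 = 0.3541 d⁻¹.
Then 1/θ_c = μ − k_d = 0.3541 − 0.116 = 0.2381 d⁻¹, giving θ_c = 4.199 d.

θ_c ≈ 4.20 d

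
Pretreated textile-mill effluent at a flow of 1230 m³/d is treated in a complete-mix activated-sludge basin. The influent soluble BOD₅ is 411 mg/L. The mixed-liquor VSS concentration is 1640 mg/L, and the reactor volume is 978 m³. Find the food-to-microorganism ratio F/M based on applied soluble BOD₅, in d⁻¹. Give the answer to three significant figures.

F/M ≈ 0.315 d⁻¹

Food-to-microorganism ratio F/M = Q S₀ / (V X) = 1230 × 411 / (978.0 × 1640) = 0.3152 d⁻¹.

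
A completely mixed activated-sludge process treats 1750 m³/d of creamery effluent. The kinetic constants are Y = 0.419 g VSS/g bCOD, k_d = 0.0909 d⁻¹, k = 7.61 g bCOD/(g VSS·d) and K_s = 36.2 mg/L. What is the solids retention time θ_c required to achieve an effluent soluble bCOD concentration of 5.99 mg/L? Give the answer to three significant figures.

θ_c ≈ 2.76 d

From 1/θ_c = Y·k·S/(K_s + S) − k_d: Y·k·S/(K_s+S) = 0.419 × 7.61 × 5.99 / (36.2 + 5.99) = 0.4527 d⁻¹.
Then 1/θ_c = μ − k_d = 0.4527 − 0.0909 = 0.3618 d⁻¹, giving θ_c = 2.764 d.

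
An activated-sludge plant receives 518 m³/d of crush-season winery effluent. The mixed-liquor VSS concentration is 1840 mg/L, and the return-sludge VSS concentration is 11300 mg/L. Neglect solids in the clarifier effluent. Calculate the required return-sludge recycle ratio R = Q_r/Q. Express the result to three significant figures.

Mass balance around the secondary clarifier (neglecting effluent solids): R = X / (X_r − X) = 1840 / (11300 − 1840) = 0.1945.

R ≈ 0.195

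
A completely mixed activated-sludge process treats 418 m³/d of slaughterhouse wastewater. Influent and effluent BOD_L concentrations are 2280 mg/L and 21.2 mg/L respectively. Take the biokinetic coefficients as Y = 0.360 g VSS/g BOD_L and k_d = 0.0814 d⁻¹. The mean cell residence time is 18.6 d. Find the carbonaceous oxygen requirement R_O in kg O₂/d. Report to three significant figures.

Observed yield with endogenous decay: Y_obs = Y / (1 + k_d·θ_c) = 0.360 / (1 + 0.0814 × 18.6) = 0.360 / 2.514 = 0.1432 g VSS/g BOD_L.
Q·(S₀ − S) = 418 × (2280 − 21.2) × 10⁻³ = 944.2 kg/d removed.
Biomass synthesised: P_X = Y_obs × 944.2 = 135.2 kg VSS/d.
Carbonaceous O₂ demand = substrate oxidised − cell-mass equivalent = 944.2 − 1.42 × 135.2 = 752.2 kg O₂/d.

R_O ≈ 752 kg O₂/d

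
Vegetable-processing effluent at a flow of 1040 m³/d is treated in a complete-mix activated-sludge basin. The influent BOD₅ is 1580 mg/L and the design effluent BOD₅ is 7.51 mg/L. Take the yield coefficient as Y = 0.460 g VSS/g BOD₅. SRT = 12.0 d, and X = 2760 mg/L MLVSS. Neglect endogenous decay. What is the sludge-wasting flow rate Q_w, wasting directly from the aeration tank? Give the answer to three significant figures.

Q_w ≈ 273 m³/d

Biomass mass balance (decay neglected): V·X = Y·Q·(S₀ − S)·θ_c, so V = 0.460 × 1040 × (1580 − 7.51) × 12.0 / 2760 = 3271 m³.
With mixed-liquor wasting, θ_c = V/Q_w, so Q_w = V/θ_c = 3271/12.0 = 272.6 m³/d.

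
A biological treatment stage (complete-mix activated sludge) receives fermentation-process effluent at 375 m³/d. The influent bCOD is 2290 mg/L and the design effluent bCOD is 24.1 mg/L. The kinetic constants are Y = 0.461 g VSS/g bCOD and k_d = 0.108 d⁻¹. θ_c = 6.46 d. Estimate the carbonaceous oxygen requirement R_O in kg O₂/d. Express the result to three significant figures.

R_O ≈ 522 kg O₂/d

Y_obs = Y / (1 + k_d θ_c) = 0.461 / (1 + 0.108 × 6.46) = 0.461 / 1.698 = 0.2715.
ΔS = 2290 − 24.1 = 2266 mg/L, so the substrate removal rate is 375 × 2266/1000 = 849.7 kg bCOD/d.
Biomass synthesised: P_X = Y_obs × 849.7 = 230.7 kg VSS/d.
Carbonaceous O₂ demand = substrate oxidised − cell-mass equivalent = 849.7 − 1.42 × 230.7 = 522.1 kg O₂/d.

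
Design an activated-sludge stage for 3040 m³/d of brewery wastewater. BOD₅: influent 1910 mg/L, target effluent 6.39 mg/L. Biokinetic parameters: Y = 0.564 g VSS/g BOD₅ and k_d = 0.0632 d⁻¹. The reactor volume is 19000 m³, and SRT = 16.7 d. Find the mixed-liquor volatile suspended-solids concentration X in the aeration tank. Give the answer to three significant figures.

From V·X·(1 + k_d·θ_c) = Y·Q·(S₀ − S)·θ_c: X = 0.564 × 3040 × (1910 − 6.39) × 16.7 / [19000 × (1 + 0.0632 × 16.7)] = 1396 mg/L.

X ≈ 1400 mg/L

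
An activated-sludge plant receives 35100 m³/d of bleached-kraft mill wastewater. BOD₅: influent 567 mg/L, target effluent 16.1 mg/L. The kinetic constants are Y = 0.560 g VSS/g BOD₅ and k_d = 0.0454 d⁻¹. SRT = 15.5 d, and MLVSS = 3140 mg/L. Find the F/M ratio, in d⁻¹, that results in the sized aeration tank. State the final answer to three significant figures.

F/M ≈ 0.202 d⁻¹

From the SRT design equation V = Y Q (S₀−S) θ_c / [X (1 + k_d θ_c)] = 0.560 × 35100 × (567 − 16.1) × 15.5 / [3140 × (1 + 0.0454 × 15.5)] = 1.68×10^8 / 5350 = 31375 m³.
F/M = applied load / biomass = Q·S₀/(V·X) = 35100 × 567 / (31375 × 3140) = 0.2020 d⁻¹.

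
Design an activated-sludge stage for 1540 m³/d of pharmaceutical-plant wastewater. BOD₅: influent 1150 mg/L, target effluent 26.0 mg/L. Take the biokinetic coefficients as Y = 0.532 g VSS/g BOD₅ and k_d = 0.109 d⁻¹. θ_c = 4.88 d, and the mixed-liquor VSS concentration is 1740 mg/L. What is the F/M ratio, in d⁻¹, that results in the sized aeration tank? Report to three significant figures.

F/M ≈ 0.604 d⁻¹

From the SRT design equation V = Y Q (S₀−S) θ_c / [X (1 + k_d θ_c)] = 0.532 × 1540 × (1150 − 26.0) × 4.88 / [1740 × (1 + 0.109 × 4.88)] = 4.49×10^6 / 2666 = 1686 m³.
F/M = Q·S₀ / (V·X) = 1540 × 1150 / (1686 × 1740) = 0.6037 g BOD₅·(g VSS·d)⁻¹.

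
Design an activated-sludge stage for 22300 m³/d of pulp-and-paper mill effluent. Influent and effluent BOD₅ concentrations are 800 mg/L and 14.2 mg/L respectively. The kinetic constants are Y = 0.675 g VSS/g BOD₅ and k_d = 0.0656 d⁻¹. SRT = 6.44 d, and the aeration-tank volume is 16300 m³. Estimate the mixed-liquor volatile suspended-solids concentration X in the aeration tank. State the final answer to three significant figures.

Solving the biomass balance for X: X = Y Q (S₀−S) θ_c / [V (1+k_d θ_c)] = 0.675 × 22300 × (800 − 14.2) × 6.44 / [16300 × (1 + 0.0656 × 6.44)] = 3285 mg/L.

X ≈ 3290 mg/L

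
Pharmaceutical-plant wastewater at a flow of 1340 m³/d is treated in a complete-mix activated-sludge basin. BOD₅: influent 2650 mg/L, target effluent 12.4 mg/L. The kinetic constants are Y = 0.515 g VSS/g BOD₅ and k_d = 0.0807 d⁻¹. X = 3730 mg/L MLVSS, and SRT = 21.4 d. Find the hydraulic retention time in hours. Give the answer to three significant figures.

τ ≈ 68.6 h

Steady-state biomass mass balance: V·X·(1 + k_d·θ_c) = Y·Q·(S₀ − S)·θ_c, so V = 0.515 × 1340 × (2650 − 12.4) × 21.4 / [3730 × (1 + 0.0807 × 21.4)] = 3.9×10^7 / 10172 = 3830 m³.
HRT = V/Q = 3830 m³ / 1340 m³·d⁻¹ = 2.858 d × 24 = 68.59 h.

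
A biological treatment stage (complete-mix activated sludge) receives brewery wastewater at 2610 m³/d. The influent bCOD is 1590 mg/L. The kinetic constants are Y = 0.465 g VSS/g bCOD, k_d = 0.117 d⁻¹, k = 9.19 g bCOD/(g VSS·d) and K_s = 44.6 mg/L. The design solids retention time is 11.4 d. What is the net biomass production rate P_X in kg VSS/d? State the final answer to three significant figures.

P_X ≈ 826 kg VSS/d

For a completely mixed reactor with recycle the Lawrence–McCarty relation gives S = K_s·(1 + k_d·θ_c) / [θ_c·(Y·k − k_d) − 1] = 44.6 × (1 + 0.117 × 11.4) / [11.4 × (0.465 × 9.19 − 0.117) − 1] = 104.1 / 46.38 = 2.244 mg/L.
Y_obs = Y / (1 + k_d θ_c) = 0.465 / (1 + 0.117 × 11.4) = 0.465 / 2.334 = 0.1992.
Mass of bCOD removed per day: Q(S₀ − S) = 2610 × 1588 g/m³ = 4144 kg/d.
P_X = Y_obs · Q(S₀ − S) = 0.1992 × 4144 = 825.7 kg VSS/d.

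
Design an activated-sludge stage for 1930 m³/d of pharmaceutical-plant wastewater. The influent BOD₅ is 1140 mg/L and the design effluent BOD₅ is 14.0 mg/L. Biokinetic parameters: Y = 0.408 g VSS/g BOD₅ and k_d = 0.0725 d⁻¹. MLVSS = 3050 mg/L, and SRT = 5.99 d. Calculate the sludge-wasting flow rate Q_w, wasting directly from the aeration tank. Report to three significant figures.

Q_w ≈ 203 m³/d

Rearranging the biomass balance for a CMAS with decay, V = Y·Q·ΔS·θ_c / [X·(1+k_d θ_c)] = 0.408 × 1930 × (1140 − 14.0) × 5.99 / [3050 × (1 + 0.0725 × 5.99)] = 5.31×10^6 / 4375 = 1214 m³.
Wasting from the aeration tank: Q_w = V / θ_c = 1214 / 5.99 = 202.7 m³/d.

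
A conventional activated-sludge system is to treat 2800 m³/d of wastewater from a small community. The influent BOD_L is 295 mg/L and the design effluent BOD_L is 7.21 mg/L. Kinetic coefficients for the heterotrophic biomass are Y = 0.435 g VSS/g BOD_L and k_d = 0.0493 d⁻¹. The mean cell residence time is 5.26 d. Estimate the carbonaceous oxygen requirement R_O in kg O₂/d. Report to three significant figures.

R_O ≈ 411 kg O₂/d

Correct the yield for decay: Y_obs = Y/(1 + k_d θ_c) = 0.435 / (1 + 0.0493 × 5.26) = 0.435 / 1.259 = 0.3454.
Q·(S₀ − S) = 2800 × (295 − 7.21) × 10⁻³ = 805.8 kg/d removed.
Biomass synthesised: P_X = Y_obs × 805.8 = 278.3 kg VSS/d.
R_O = Q·(S₀ − S) − 1.42·P_X = 805.8 − 1.42 × 278.3 = 410.6 kg O₂/d.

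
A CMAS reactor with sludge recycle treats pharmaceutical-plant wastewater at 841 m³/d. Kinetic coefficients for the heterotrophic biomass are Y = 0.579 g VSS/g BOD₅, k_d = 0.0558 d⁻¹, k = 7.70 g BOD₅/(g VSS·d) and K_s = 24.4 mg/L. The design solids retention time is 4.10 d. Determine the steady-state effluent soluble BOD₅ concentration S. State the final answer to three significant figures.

S ≈ 1.76 mg/L

Effluent substrate depends only on kinetics and SRT: S = K_s(1 + k_d θ_c) / [θ_c(Yk − k_d) − 1] = 24.4 × (1 + 0.0558 × 4.10) / [4.10 × (0.579 × 7.70 − 0.0558) − 1] = 29.98 / 17.05 = 1.758 mg/L.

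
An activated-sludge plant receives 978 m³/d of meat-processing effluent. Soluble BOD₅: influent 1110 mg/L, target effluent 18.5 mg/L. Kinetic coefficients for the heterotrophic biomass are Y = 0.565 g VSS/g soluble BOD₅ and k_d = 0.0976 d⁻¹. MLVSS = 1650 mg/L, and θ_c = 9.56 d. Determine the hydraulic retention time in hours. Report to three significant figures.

τ ≈ 44.4 h

Rearranging the biomass balance for a CMAS with decay, V = Y·Q·ΔS·θ_c / [X·(1+k_d θ_c)] = 0.565 × 978 × (1110 − 18.5) × 9.56 / [1650 × (1 + 0.0976 × 9.56)] = 5.77×10^6 / 3190 = 1808 m³.
HRT = V/Q = 1808 m³ / 978 m³·d⁻¹ = 1.848 d × 24 = 44.36 h.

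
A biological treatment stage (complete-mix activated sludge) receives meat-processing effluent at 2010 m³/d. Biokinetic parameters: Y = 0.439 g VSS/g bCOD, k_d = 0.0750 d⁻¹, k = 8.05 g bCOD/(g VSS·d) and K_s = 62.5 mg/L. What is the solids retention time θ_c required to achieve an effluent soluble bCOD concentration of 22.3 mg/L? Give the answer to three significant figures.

θ_c ≈ 1.17 d

From 1/θ_c = Y·k·S/(K_s + S) − k_d: Y·k·S/(K_s+S) = 0.439 × 8.05 × 22.3 / (62.5 + 22.3) = 0.9293 d⁻¹.
Then 1/θ_c = μ − k_d = 0.9293 − 0.0750 = 0.8543 d⁻¹, giving θ_c = 1.171 d.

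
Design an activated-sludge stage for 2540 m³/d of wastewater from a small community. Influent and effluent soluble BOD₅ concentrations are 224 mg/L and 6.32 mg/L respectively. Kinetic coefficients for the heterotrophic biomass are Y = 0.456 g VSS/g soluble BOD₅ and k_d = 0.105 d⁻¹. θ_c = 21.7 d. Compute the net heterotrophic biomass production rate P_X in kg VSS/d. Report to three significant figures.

P_X ≈ 76.9 kg VSS/d

Y_obs = Y / (1 + k_d θ_c) = 0.456 / (1 + 0.105 × 21.7) = 0.456 / 3.278 = 0.1391.
Mass of soluble BOD₅ removed per day: Q(S₀ − S) = 2540 × 217.7 g/m³ = 552.9 kg/d.
Biomass produced: P_X = Y_obs·Q·ΔS = 0.1391 × 552.9 ≈ 76.90 kg VSS/d.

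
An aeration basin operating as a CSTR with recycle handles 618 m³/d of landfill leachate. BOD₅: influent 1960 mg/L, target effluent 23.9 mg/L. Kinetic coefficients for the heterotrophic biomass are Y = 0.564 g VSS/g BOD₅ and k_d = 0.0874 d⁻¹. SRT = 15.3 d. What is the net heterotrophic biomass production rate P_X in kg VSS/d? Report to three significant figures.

P_X ≈ 289 kg VSS/d

Observed yield with endogenous decay: Y_obs = Y / (1 + k_d·θ_c) = 0.564 / (1 + 0.0874 × 15.3) = 0.564 / 2.337 = 0.2413 g VSS/g BOD₅.
ΔS = 1960 − 23.9 = 1936 mg/L, so the substrate removal rate is 618 × 1936/1000 = 1197 kg BOD₅/d.
Biomass produced: P_X = Y_obs·Q·ΔS = 0.2413 × 1197 ≈ 288.7 kg VSS/d.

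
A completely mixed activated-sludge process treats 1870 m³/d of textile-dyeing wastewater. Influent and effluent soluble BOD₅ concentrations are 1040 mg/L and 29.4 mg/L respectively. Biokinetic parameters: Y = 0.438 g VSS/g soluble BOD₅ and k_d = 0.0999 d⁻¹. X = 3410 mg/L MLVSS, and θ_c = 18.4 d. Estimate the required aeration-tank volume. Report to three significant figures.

From the SRT design equation V = Y Q (S₀−S) θ_c / [X (1 + k_d θ_c)] = 0.438 × 1870 × (1040 − 29.4) × 18.4 / [3410 × (1 + 0.0999 × 18.4)] = 1.52×10^7 / 9678 = 1574 m³.

V ≈ 1570 m³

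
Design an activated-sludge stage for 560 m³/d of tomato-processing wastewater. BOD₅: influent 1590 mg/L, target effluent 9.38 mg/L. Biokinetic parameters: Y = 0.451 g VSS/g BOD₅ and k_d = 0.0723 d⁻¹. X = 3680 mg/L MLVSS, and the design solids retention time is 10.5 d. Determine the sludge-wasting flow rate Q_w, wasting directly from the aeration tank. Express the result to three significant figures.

Steady-state biomass mass balance: V·X·(1 + k_d·θ_c) = Y·Q·(S₀ − S)·θ_c, so V = 0.451 × 560 × (1590 − 9.38) × 10.5 / [3680 × (1 + 0.0723 × 10.5)] = 4.19×10^6 / 6474 = 647.5 m³.
Wasting from the aeration tank: Q_w = V / θ_c = 647.5 / 10.5 = 61.67 m³/d.

Q_w ≈ 61.7 m³/d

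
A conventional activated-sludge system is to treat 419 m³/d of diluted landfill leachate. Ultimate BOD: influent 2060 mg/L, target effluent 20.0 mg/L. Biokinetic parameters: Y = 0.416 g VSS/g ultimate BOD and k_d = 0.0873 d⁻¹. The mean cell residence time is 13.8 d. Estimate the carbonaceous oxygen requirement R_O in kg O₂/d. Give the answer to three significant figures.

R_O ≈ 626 kg O₂/d

Correct the yield for decay: Y_obs = Y/(1 + k_d θ_c) = 0.416 / (1 + 0.0873 × 13.8) = 0.416 / 2.205 = 0.1887.
Substrate removed = Q·(S₀ − S) = 419 m³/d × (2060 − 20.0) g/m³ = 8.55×10^5 g/d = 854.8 kg/d.
P_X = Y_obs·Q·(S₀ − S) = 0.1887 × 854.8 = 161.3 kg VSS/d.
Carbonaceous O₂ demand = substrate oxidised − cell-mass equivalent = 854.8 − 1.42 × 161.3 = 625.7 kg O₂/d.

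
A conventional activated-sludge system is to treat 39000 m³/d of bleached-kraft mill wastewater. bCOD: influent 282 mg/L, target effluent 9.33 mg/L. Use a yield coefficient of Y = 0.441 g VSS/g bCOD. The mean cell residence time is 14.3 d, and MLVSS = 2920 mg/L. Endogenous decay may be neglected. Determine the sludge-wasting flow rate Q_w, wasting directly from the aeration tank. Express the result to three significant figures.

Q_w ≈ 1610 m³/d

With k_d = 0 the design equation reduces to V = Y Q (S₀−S) θ_c / X = 0.441 × 39000 × (282 − 9.33) × 14.3 / 2920 = 22966 m³.
With mixed-liquor wasting, θ_c = V/Q_w, so Q_w = V/θ_c = 22966/14.3 = 1606 m³/d.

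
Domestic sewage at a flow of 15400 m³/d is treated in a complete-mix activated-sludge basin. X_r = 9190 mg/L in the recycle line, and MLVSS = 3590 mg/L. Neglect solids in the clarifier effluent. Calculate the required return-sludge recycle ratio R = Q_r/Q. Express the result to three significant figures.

R ≈ 0.641

Mass balance around the secondary clarifier (neglecting effluent solids): R = X / (X_r − X) = 3590 / (9190 − 3590) = 0.6411.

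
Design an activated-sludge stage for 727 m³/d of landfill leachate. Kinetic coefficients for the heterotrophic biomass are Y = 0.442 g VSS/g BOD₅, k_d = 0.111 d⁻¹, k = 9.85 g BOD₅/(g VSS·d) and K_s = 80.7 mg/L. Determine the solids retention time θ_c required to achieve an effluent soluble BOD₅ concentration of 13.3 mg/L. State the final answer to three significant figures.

Specific growth rate at S = 13.3 mg/L: μ = YkS/(K_s+S) = 0.442·9.85·13.3/(80.7+13.3) = 0.6160 d⁻¹.
θ_c = 1/(μ − k_d) = 1/(0.6160 − 0.111) = 1/0.5050 = 1.980 d.

θ_c ≈ 1.98 d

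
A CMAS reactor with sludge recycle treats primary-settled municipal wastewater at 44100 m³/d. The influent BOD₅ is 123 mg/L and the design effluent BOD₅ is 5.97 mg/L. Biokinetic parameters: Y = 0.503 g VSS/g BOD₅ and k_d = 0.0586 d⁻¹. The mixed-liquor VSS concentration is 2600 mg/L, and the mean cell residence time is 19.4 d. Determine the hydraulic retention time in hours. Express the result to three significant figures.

Steady-state biomass mass balance: V·X·(1 + k_d·θ_c) = Y·Q·(S₀ − S)·θ_c, so V = 0.503 × 44100 × (123 − 5.97) × 19.4 / [2600 × (1 + 0.0586 × 19.4)] = 5.04×10^7 / 5556 = 9065 m³.
Hydraulic retention time τ = V/Q = 9065 / 44100 = 0.2056 d = 4.933 h.

τ ≈ 4.93 h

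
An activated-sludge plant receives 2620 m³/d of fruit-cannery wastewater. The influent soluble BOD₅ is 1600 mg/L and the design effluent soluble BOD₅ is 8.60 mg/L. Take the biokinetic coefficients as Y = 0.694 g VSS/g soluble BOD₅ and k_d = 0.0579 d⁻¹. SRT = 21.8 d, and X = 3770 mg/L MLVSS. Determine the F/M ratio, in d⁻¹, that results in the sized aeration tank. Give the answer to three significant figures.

Steady-state biomass mass balance: V·X·(1 + k_d·θ_c) = Y·Q·(S₀ − S)·θ_c, so V = 0.694 × 2620 × (1600 − 8.60) × 21.8 / [3770 × (1 + 0.0579 × 21.8)] = 6.31×10^7 / 8529 = 7396 m³.
F/M = applied load / biomass = Q·S₀/(V·X) = 2620 × 1600 / (7396 × 3770) = 0.1503 d⁻¹.

F/M ≈ 0.150 d⁻¹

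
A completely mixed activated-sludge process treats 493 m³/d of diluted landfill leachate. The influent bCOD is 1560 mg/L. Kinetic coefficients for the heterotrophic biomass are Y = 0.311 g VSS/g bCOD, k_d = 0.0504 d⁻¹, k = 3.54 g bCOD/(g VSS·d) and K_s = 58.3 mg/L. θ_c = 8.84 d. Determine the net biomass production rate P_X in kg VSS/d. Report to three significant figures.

P_X ≈ 164 kg VSS/d

For a completely mixed reactor with recycle the Lawrence–McCarty relation gives S = K_s·(1 + k_d·θ_c) / [θ_c·(Y·k − k_d) − 1] = 58.3 × (1 + 0.0504 × 8.84) / [8.84 × (0.311 × 3.54 − 0.0504) − 1] = 84.27 / 8.287 = 10.17 mg/L.
Y_obs = Y / (1 + k_d θ_c) = 0.311 / (1 + 0.0504 × 8.84) = 0.311 / 1.446 = 0.2151.
Mass of bCOD removed per day: Q(S₀ − S) = 493 × 1550 g/m³ = 764.1 kg/d.
Net biomass production P_X = Y_obs × Q·(S₀ − S) = 0.2151 × 764.1 = 164.4 kg VSS/d.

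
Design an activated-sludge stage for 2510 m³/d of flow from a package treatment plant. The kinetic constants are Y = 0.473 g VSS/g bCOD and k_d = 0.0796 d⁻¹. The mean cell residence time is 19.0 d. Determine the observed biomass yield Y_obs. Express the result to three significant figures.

The observed yield is Y_obs = Y/(1 + k_d·θ_c) = 0.473 / (1 + 0.0796 × 19.0) = 0.473 / 2.512 = 0.1883 g VSS per g bCOD removed.

Y_obs ≈ 0.188 g VSS/g bCOD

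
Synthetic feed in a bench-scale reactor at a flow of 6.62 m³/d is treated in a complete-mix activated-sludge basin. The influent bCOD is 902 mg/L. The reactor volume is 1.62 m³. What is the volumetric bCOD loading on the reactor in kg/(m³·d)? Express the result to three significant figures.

L_v ≈ 3.69 kg bCOD/(m³·d)

Volumetric loading L_v = Q·S₀ / V = 6.62 × 902 g/m³ / 1.620 m³ = 3686 g/(m³·d) = 3.686 kg bCOD/(m³·d).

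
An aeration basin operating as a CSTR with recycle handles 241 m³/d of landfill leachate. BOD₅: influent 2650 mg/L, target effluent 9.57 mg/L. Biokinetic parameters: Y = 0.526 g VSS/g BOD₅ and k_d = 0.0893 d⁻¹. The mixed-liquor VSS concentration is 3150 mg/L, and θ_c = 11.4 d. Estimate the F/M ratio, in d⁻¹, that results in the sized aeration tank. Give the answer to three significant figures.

Steady-state biomass mass balance: V·X·(1 + k_d·θ_c) = Y·Q·(S₀ − S)·θ_c, so V = 0.526 × 241 × (2650 − 9.57) × 11.4 / [3150 × (1 + 0.0893 × 11.4)] = 3.82×10^6 / 6357 = 600.3 m³.
F/M = applied load / biomass = Q·S₀/(V·X) = 241 × 2650 / (600.3 × 3150) = 0.3378 d⁻¹.

F/M ≈ 0.338 d⁻¹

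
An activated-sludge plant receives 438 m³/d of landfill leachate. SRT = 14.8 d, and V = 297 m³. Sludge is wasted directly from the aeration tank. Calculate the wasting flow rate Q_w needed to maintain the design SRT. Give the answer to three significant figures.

Q_w ≈ 20.1 m³/d

For wasting at MLVSS concentration, Q_w = V/θ_c = 297.0/14.8 = 20.07 m³/d.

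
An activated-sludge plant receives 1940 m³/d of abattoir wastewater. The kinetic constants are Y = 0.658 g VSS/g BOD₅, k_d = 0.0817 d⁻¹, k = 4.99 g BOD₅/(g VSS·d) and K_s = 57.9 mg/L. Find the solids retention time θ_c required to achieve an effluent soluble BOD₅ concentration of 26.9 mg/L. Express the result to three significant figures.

Specific growth rate at S = 26.9 mg/L: μ = YkS/(K_s+S) = 0.658·4.99·26.9/(57.9+26.9) = 1.042 d⁻¹.
Then 1/θ_c = μ − k_d = 1.042 − 0.0817 = 0.9599 d⁻¹, giving θ_c = 1.042 d.

θ_c ≈ 1.04 d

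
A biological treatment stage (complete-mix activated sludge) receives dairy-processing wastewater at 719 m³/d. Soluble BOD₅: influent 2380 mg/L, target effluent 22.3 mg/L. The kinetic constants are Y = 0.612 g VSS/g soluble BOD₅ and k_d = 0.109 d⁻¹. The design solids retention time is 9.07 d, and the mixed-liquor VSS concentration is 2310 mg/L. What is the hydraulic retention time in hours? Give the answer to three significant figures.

τ ≈ 68.4 h

Steady-state biomass mass balance: V·X·(1 + k_d·θ_c) = Y·Q·(S₀ − S)·θ_c, so V = 0.612 × 719 × (2380 − 22.3) × 9.07 / [2310 × (1 + 0.109 × 9.07)] = 9.41×10^6 / 4594 = 2048 m³.
Hydraulic retention time τ = V/Q = 2048 / 719 = 2.849 d = 68.37 h.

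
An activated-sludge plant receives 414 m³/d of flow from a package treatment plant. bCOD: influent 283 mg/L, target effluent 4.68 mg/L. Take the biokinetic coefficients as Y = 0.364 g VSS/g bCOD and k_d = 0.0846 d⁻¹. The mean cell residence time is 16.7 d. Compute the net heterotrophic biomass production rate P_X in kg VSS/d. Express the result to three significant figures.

P_X ≈ 17.4 kg VSS/d

Y_obs = Y / (1 + k_d θ_c) = 0.364 / (1 + 0.0846 × 16.7) = 0.364 / 2.413 = 0.1509.
ΔS = 283 − 4.68 = 278.3 mg/L, so the substrate removal rate is 414 × 278.3/1000 = 115.2 kg bCOD/d.
So the net sludge growth is P_X = 0.1509 × 115.2 = 17.38 kg VSS/d.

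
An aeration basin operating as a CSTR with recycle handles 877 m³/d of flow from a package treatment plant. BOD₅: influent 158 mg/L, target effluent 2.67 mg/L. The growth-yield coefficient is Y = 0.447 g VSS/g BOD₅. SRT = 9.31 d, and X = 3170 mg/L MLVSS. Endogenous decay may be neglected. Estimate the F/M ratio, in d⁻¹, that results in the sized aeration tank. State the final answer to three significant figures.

With k_d = 0 the design equation reduces to V = Y Q (S₀−S) θ_c / X = 0.447 × 877 × (158 − 2.67) × 9.31 / 3170 = 178.8 m³.
F/M = Q·S₀ / (V·X) = 877 × 158 / (178.8 × 3170) = 0.2444 g BOD₅·(g VSS·d)⁻¹.

F/M ≈ 0.244 d⁻¹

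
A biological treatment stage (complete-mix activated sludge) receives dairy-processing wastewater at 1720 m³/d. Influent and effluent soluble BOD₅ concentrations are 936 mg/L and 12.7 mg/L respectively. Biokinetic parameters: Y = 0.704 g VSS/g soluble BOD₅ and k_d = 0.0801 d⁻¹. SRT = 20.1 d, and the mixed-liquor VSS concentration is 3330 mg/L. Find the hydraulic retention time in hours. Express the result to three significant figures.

Rearranging the biomass balance for a CMAS with decay, V = Y·Q·ΔS·θ_c / [X·(1+k_d θ_c)] = 0.704 × 1720 × (936 − 12.7) × 20.1 / [3330 × (1 + 0.0801 × 20.1)] = 2.25×10^7 / 8691 = 2586 m³.
τ = V/Q = 2586/1720 = 1.503 d, or 36.08 h.

τ ≈ 36.1 h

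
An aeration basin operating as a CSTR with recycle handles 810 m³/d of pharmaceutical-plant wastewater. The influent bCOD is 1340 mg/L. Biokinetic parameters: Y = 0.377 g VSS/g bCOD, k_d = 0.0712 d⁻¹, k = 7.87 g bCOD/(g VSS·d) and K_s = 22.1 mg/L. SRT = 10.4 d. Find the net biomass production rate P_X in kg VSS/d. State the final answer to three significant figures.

P_X ≈ 235 kg VSS/d

Effluent substrate depends only on kinetics and SRT: S = K_s(1 + k_d θ_c) / [θ_c(Yk − k_d) − 1] = 22.1 × (1 + 0.0712 × 10.4) / [10.4 × (0.377 × 7.87 − 0.0712) − 1] = 38.46 / 29.12 = 1.321 mg/L.
Correct the yield for decay: Y_obs = Y/(1 + k_d θ_c) = 0.377 / (1 + 0.0712 × 10.4) = 0.377 / 1.740 = 0.2166.
Q·(S₀ − S) = 810 × (1340 − 1.32) × 10⁻³ = 1084 kg/d removed.
Net biomass production P_X = Y_obs × Q·(S₀ − S) = 0.2166 × 1084 = 234.9 kg VSS/d.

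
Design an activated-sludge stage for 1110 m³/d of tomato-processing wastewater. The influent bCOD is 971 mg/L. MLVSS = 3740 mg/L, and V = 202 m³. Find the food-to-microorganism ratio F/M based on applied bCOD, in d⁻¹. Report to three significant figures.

F/M = Q·S₀ / (V·X) = 1110 × 971 / (202.0 × 3740) = 1.427 g bCOD·(g VSS·d)⁻¹.

F/M ≈ 1.43 d⁻¹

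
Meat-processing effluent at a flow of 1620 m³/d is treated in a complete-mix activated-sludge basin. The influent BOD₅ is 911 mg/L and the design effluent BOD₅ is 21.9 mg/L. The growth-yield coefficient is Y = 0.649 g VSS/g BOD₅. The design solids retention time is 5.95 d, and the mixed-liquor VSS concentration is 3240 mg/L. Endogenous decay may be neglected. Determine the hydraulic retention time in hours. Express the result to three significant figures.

τ ≈ 25.4 h

Biomass mass balance (decay neglected): V·X = Y·Q·(S₀ − S)·θ_c, so V = 0.649 × 1620 × (911 − 21.9) × 5.95 / 3240 = 1717 m³.
τ = V/Q = 1717/1620 = 1.060 d, or 25.43 h.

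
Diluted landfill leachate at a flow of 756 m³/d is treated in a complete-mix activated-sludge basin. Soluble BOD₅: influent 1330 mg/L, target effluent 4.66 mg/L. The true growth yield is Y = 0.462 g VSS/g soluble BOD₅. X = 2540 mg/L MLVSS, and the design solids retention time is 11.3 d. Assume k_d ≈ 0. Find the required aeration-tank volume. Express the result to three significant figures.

V ≈ 2060 m³

V·X = Y·Q·ΔS·θ_c gives V = 0.462 × 756 × (1330 − 4.66) × 11.3 / 2540 = 2059 m³.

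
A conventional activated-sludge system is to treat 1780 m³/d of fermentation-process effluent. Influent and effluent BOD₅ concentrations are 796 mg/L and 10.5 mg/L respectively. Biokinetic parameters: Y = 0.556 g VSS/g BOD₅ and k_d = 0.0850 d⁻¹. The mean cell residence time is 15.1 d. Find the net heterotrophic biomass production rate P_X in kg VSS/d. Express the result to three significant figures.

Observed yield with endogenous decay: Y_obs = Y / (1 + k_d·θ_c) = 0.556 / (1 + 0.0850 × 15.1) = 0.556 / 2.284 = 0.2435 g VSS/g BOD₅.
Substrate removed = Q·(S₀ − S) = 1780 m³/d × (796 − 10.5) g/m³ = 1.4×10^6 g/d = 1398 kg/d.
P_X = Y_obs · Q(S₀ − S) = 0.2435 × 1398 = 340.4 kg VSS/d.

P_X ≈ 340 kg VSS/d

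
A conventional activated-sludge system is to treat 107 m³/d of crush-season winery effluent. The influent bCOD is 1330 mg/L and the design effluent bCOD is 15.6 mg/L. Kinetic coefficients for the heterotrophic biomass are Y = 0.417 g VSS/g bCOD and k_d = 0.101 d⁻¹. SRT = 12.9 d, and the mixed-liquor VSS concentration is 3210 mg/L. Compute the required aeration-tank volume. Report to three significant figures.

V ≈ 102 m³

Rearranging the biomass balance for a CMAS with decay, V = Y·Q·ΔS·θ_c / [X·(1+k_d θ_c)] = 0.417 × 107 × (1330 − 15.6) × 12.9 / [3210 × (1 + 0.101 × 12.9)] = 7.57×10^5 / 7392 = 102.3 m³.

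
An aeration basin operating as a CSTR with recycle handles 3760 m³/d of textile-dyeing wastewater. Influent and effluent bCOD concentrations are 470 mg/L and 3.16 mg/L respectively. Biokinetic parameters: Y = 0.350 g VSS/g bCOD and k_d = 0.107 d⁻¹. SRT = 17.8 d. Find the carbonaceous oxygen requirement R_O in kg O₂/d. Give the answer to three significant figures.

Y_obs = Y / (1 + k_d θ_c) = 0.350 / (1 + 0.107 × 17.8) = 0.350 / 2.905 = 0.1205.
ΔS = 470 − 3.16 = 466.8 mg/L, so the substrate removal rate is 3760 × 466.8/1000 = 1755 kg bCOD/d.
Net sludge production P_X = 0.1205 × 1755 = 211.5 kg VSS/d.
R_O = Q·(S₀ − S) − 1.42·P_X = 1755 − 1.42 × 211.5 = 1455 kg O₂/d.

R_O ≈ 1450 kg O₂/d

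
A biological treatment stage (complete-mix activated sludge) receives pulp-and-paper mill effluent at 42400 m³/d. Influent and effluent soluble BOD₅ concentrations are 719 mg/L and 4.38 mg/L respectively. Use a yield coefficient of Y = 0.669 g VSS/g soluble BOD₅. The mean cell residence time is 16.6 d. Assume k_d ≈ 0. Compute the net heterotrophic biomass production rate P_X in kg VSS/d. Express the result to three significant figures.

P_X ≈ 20300 kg VSS/d

With endogenous decay neglected, the observed yield equals the true yield: Y_obs = Y = 0.669 g VSS/g soluble BOD₅.
Substrate removed = Q·(S₀ − S) = 42400 m³/d × (719 − 4.38) g/m³ = 3.03×10^7 g/d = 30300 kg/d.
Biomass produced: P_X = Y_obs·Q·ΔS = 0.6690 × 30300 ≈ 20271 kg VSS/d.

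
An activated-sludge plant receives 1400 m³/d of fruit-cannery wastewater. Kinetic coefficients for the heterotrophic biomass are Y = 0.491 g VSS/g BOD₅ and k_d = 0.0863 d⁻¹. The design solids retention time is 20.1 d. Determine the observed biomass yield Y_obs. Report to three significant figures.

Correct the yield for decay: Y_obs = Y/(1 + k_d θ_c) = 0.491 / (1 + 0.0863 × 20.1) = 0.491 / 2.735 = 0.1795.

Y_obs ≈ 0.180 g VSS/g BOD₅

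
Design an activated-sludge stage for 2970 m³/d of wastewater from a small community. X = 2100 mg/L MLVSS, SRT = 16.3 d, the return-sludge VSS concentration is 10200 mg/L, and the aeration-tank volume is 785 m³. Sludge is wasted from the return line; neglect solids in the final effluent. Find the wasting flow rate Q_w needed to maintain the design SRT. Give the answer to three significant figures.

Q_w ≈ 9.92 m³/d

Q_w = (V·X)/(θ_c X_r) = 785.0 × 2100 / (16.3 × 10200) = 9.915 m³/d.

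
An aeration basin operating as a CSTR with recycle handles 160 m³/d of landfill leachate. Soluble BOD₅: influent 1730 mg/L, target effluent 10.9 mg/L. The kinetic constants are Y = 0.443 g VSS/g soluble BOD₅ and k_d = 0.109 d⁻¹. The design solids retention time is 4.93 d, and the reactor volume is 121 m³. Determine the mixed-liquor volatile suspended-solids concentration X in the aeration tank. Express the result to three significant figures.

X ≈ 3230 mg/L

X = Y·Q·ΔS·θ_c / [V·(1 + k_d θ_c)] = 0.443 × 160 × (1730 − 10.9) × 4.93 / [121 × (1 + 0.109 × 4.93)] = 3229 mg/L.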